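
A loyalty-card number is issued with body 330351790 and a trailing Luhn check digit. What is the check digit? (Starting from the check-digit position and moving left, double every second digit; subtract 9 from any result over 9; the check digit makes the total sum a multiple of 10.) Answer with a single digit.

2

Partial digits right→left: 0 9 7 1 5 3 0 3 3
Double every second digit counting from the check-digit position (so the 1st, 3rd, 5th, ... of the partial from the right).
  doubled (with −9 where >9): 0 5 1 0 6 → sum 12
  kept as-is: 9 1 3 3 → sum 16
Total = 12 + 16 = 28.
Check digit = (10 − (28 mod 10)) mod 10 = 2.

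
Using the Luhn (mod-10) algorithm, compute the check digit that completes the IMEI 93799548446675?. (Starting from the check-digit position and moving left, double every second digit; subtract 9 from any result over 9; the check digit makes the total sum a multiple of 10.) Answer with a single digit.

9

Partial digits right→left: 5 7 6 6 4 4 8 4 5 9 9 7 3 9
Double every second digit counting from the check-digit position (so the 1st, 3rd, 5th, ... of the partial from the right).
  doubled (with −9 where >9): 1 3 8 7 1 9 6 → sum 35
  kept as-is: 7 6 4 4 9 7 9 → sum 46
Total = 35 + 46 = 81.
Check digit = (10 − (81 mod 10)) mod 10 = 9.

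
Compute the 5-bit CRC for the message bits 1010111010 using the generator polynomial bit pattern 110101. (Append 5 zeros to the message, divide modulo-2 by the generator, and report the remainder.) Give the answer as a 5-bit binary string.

Append 5 zeros: 101011101000000. Divide by 110101 (XOR where the leading bit is 1):
  pos 0: 101011 XOR 110101 = 011110
  pos 1: 111101 XOR 110101 = 001000
  pos 3: 100001 XOR 110101 = 010100
  pos 4: 101000 XOR 110101 = 011101
  pos 5: 111010 XOR 110101 = 001111
  pos 7: 111100 XOR 110101 = 001001
  pos 9: 100100 XOR 110101 = 010001
Remainder (last 5 bits) = 10001. This is the CRC / FCS.

10001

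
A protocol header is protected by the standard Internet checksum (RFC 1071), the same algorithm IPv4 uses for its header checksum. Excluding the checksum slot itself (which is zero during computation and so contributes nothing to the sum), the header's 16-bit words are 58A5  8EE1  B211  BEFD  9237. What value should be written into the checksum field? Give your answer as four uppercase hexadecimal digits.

1532

One's-complement addition (fold any carry out of bit 15 back into bit 0):
  0x58A5 + 0x8EE1 = 0x0E786
  0xE786 + 0xB211 = 0x19997 → wrap carry → 0x9998
  0x9998 + 0xBEFD = 0x15895 → wrap carry → 0x5896
  0x5896 + 0x9237 = 0x0EACD
One's-complement sum = 0xEACD.
Checksum = ~0xEACD & 0xFFFF = 0x1532.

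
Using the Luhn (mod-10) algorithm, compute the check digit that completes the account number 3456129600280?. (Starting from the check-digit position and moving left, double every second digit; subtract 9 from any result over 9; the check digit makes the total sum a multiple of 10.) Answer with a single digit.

2

Partial digits right→left: 0 8 2 0 0 6 9 2 1 6 5 4 3
Double every second digit counting from the check-digit position (so the 1st, 3rd, 5th, ... of the partial from the right).
  doubled (with −9 where >9): 0 4 0 9 2 1 6 → sum 22
  kept as-is: 8 0 6 2 6 4 → sum 26
Total = 22 + 26 = 48.
Check digit = (10 − (48 mod 10)) mod 10 = 2.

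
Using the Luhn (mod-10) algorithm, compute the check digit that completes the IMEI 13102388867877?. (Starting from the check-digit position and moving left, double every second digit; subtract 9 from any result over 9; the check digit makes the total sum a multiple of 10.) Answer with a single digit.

2

Partial digits right→left: 7 7 8 7 6 8 8 8 3 2 0 1 3 1
Double every second digit counting from the check-digit position (so the 1st, 3rd, 5th, ... of the partial from the right).
  doubled (with −9 where >9): 5 7 3 7 6 0 6 → sum 34
  kept as-is: 7 7 8 8 2 1 1 → sum 34
Total = 34 + 34 = 68.
Check digit = (10 − (68 mod 10)) mod 10 = 2.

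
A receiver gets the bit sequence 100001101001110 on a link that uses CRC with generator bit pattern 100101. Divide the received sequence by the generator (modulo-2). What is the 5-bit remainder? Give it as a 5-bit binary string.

01110

Modulo-2 division of 100001101001110 by 100101:
  pos 0: 100001 XOR 100101 = 000100
  pos 3: 100101 XOR 100101 = 000000
Remainder = 01110 (nonzero — an error is detected).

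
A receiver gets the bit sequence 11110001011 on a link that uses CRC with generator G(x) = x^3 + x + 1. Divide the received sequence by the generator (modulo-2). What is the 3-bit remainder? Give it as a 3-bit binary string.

100

Modulo-2 division of 11110001011 by 1011:
  pos 0: 1111 XOR 1011 = 0100
  pos 1: 1000 XOR 1011 = 0011
  pos 3: 1100 XOR 1011 = 0111
  pos 4: 1111 XOR 1011 = 0100
  pos 5: 1000 XOR 1011 = 0011
  pos 7: 1111 XOR 1011 = 0100
Remainder = 100 (nonzero — an error is detected).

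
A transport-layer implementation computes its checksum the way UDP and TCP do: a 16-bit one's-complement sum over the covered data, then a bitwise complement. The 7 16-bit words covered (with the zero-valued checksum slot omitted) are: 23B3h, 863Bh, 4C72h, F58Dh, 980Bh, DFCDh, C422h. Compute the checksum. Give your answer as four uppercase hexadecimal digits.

D814

One's-complement addition (fold any carry out of bit 15 back into bit 0):
  0x23B3 + 0x863B = 0x0A9EE
  0xA9EE + 0x4C72 = 0x0F660
  0xF660 + 0xF58D = 0x1EBED → wrap carry → 0xEBEE
  0xEBEE + 0x980B = 0x183F9 → wrap carry → 0x83FA
  0x83FA + 0xDFCD = 0x163C7 → wrap carry → 0x63C8
  0x63C8 + 0xC422 = 0x127EA → wrap carry → 0x27EB
One's-complement sum = 0x27EB.
Checksum = ~0x27EB & 0xFFFF = 0xD814.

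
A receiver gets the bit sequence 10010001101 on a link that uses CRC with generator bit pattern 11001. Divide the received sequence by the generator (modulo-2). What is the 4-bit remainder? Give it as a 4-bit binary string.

0000

Modulo-2 division of 10010001101 by 11001:
  pos 0: 10010 XOR 11001 = 01011
  pos 1: 10110 XOR 11001 = 01111
  pos 2: 11110 XOR 11001 = 00111
  pos 4: 11111 XOR 11001 = 00110
  pos 6: 11001 XOR 11001 = 00000
Remainder = 0000 (zero — the frame passes the CRC check).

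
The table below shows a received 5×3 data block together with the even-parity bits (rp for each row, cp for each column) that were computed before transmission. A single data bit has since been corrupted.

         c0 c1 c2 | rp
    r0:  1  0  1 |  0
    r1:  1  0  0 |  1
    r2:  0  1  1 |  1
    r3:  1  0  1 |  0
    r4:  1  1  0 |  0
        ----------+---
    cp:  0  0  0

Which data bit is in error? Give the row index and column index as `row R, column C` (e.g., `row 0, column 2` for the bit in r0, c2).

row 2, column 2

Recompute each row's even parity and compare to rp:
  r0: data parity 0, sent rp 0 → ok
  r1: data parity 1, sent rp 1 → ok
  r2: data parity 0, sent rp 1 → mismatch
  r3: data parity 0, sent rp 0 → ok
  r4: data parity 0, sent rp 0 → ok
Recompute each column's even parity and compare to cp:
  c0: data parity 0, sent cp 0 → ok
  c1: data parity 0, sent cp 0 → ok
  c2: data parity 1, sent cp 0 → mismatch
Exactly one row (r2) and one column (c2) fail → the flipped bit is at their intersection.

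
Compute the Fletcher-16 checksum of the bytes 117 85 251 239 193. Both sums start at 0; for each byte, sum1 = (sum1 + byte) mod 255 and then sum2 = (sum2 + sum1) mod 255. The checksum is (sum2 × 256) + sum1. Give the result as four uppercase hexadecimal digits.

Running sums (mod 255):
  after byte 0 (117): sum1=117, sum2=117
  after byte 1 (85): sum1=202, sum2=64
  after byte 2 (251): sum1=198, sum2=7
  after byte 3 (239): sum1=182, sum2=189
  after byte 4 (193): sum1=120, sum2=54
Checksum = sum2·256 + sum1 = 54·256 + 120 = 13944 = 0x3678.

3678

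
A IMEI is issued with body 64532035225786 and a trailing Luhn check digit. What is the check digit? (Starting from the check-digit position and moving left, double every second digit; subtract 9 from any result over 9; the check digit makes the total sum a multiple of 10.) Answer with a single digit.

Partial digits right→left: 6 8 7 5 2 2 5 3 0 2 3 5 4 6
Double every second digit counting from the check-digit position (so the 1st, 3rd, 5th, ... of the partial from the right).
  doubled (with −9 where >9): 3 5 4 1 0 6 8 → sum 27
  kept as-is: 8 5 2 3 2 5 6 → sum 31
Total = 27 + 31 = 58.
Check digit = (10 − (58 mod 10)) mod 10 = 2.

2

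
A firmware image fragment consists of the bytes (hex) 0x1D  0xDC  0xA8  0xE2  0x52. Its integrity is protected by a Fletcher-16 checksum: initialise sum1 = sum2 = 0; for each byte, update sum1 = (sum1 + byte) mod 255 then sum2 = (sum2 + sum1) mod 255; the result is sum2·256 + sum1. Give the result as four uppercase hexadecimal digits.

17D7

Running sums (mod 255):
  after byte 0 (0x1D): sum1=29, sum2=29
  after byte 1 (0xDC): sum1=249, sum2=23
  after byte 2 (0xA8): sum1=162, sum2=185
  after byte 3 (0xE2): sum1=133, sum2=63
  after byte 4 (0x52): sum1=215, sum2=23
Checksum = sum2·256 + sum1 = 23·256 + 215 = 6103 = 0x17D7.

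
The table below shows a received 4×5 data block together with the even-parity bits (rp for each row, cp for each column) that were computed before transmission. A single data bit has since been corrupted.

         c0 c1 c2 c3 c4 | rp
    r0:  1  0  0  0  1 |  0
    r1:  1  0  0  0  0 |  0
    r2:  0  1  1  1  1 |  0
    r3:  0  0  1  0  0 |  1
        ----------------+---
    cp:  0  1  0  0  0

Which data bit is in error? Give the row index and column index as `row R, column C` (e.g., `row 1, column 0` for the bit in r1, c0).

Recompute each row's even parity and compare to rp:
  r0: data parity 0, sent rp 0 → ok
  r1: data parity 1, sent rp 0 → mismatch
  r2: data parity 0, sent rp 0 → ok
  r3: data parity 1, sent rp 1 → ok
Recompute each column's even parity and compare to cp:
  c0: data parity 0, sent cp 0 → ok
  c1: data parity 1, sent cp 1 → ok
  c2: data parity 0, sent cp 0 → ok
  c3: data parity 1, sent cp 0 → mismatch
  c4: data parity 0, sent cp 0 → ok
Exactly one row (r1) and one column (c3) fail → the flipped bit is at their intersection.

row 1, column 3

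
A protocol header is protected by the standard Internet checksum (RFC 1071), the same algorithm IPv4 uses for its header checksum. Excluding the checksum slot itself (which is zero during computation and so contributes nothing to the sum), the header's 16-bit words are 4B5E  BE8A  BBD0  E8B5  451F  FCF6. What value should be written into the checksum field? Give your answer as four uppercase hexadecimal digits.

0F7A

One's-complement addition (fold any carry out of bit 15 back into bit 0):
  0x4B5E + 0xBE8A = 0x109E8 → wrap carry → 0x09E9
  0x09E9 + 0xBBD0 = 0x0C5B9
  0xC5B9 + 0xE8B5 = 0x1AE6E → wrap carry → 0xAE6F
  0xAE6F + 0x451F = 0x0F38E
  0xF38E + 0xFCF6 = 0x1F084 → wrap carry → 0xF085
One's-complement sum = 0xF085.
Checksum = ~0xF085 & 0xFFFF = 0x0F7A.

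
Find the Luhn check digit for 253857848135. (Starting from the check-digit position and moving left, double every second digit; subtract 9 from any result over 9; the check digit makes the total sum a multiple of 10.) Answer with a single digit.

7

Partial digits right→left: 5 3 1 8 4 8 7 5 8 3 5 2
Double every second digit counting from the check-digit position (so the 1st, 3rd, 5th, ... of the partial from the right).
  doubled (with −9 where >9): 1 2 8 5 7 1 → sum 24
  kept as-is: 3 8 8 5 3 2 → sum 29
Total = 24 + 29 = 53.
Check digit = (10 − (53 mod 10)) mod 10 = 7.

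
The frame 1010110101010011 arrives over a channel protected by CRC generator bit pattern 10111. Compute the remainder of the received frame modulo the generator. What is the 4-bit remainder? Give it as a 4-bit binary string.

Modulo-2 division of 1010110101010011 by 10111:
  pos 0: 10101 XOR 10111 = 00010
  pos 3: 10101 XOR 10111 = 00010
  pos 6: 10010 XOR 10111 = 00101
  pos 8: 10110 XOR 10111 = 00001
Remainder = 1011 (nonzero — an error is detected).

1011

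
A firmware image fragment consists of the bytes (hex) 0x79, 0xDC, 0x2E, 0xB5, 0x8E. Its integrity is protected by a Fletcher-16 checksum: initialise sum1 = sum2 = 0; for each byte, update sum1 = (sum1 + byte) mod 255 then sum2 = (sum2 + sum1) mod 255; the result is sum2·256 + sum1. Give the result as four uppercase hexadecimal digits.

Running sums (mod 255):
  after byte 0 (0x79): sum1=121, sum2=121
  after byte 1 (0xDC): sum1=86, sum2=207
  after byte 2 (0x2E): sum1=132, sum2=84
  after byte 3 (0xB5): sum1=58, sum2=142
  after byte 4 (0x8E): sum1=200, sum2=87
Checksum = sum2·256 + sum1 = 87·256 + 200 = 22472 = 0x57C8.

57C8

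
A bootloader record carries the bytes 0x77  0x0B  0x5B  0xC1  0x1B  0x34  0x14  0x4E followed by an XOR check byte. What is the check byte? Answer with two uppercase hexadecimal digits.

XOR the bytes together:
  start with 0x77
  0x77 ⊕ 0x0B = 0x7C
  0x7C ⊕ 0x5B = 0x27
  0x27 ⊕ 0xC1 = 0xE6
  0xE6 ⊕ 0x1B = 0xFD
  0xFD ⊕ 0x34 = 0xC9
  0xC9 ⊕ 0x14 = 0xDD
  0xDD ⊕ 0x4E = 0x93

93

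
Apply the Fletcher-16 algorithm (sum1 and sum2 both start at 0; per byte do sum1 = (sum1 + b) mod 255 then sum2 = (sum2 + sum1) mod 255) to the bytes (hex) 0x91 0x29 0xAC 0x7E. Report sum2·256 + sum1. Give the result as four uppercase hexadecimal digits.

Running sums (mod 255):
  after byte 0 (0x91): sum1=145, sum2=145
  after byte 1 (0x29): sum1=186, sum2=76
  after byte 2 (0xAC): sum1=103, sum2=179
  after byte 3 (0x7E): sum1=229, sum2=153
Checksum = sum2·256 + sum1 = 153·256 + 229 = 39397 = 0x99E5.

99E5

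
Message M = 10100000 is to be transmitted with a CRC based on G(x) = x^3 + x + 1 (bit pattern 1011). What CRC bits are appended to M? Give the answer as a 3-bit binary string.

001

Append 3 zeros: 10100000000. Divide by 1011 (XOR where the leading bit is 1):
  pos 0: 1010 XOR 1011 = 0001
  pos 3: 1000 XOR 1011 = 0011
  pos 5: 1100 XOR 1011 = 0111
  pos 6: 1110 XOR 1011 = 0101
  pos 7: 1010 XOR 1011 = 0001
Remainder (last 3 bits) = 001. This is the CRC / FCS.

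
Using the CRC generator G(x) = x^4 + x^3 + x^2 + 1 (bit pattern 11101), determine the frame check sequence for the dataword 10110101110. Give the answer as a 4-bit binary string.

Append 4 zeros: 101101011100000. Divide by 11101 (XOR where the leading bit is 1):
  pos 0: 10110 XOR 11101 = 01011
  pos 1: 10111 XOR 11101 = 01010
  pos 2: 10100 XOR 11101 = 01001
  pos 3: 10011 XOR 11101 = 01110
  pos 4: 11101 XOR 11101 = 00000
  pos 9: 10000 XOR 11101 = 01101
  pos 10: 11010 XOR 11101 = 00111
Remainder (last 4 bits) = 0111. This is the CRC / FCS.

0111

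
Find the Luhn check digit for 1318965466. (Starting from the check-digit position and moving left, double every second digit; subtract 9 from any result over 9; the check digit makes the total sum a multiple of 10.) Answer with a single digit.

1

Partial digits right→left: 6 6 4 5 6 9 8 1 3 1
Double every second digit counting from the check-digit position (so the 1st, 3rd, 5th, ... of the partial from the right).
  doubled (with −9 where >9): 3 8 3 7 6 → sum 27
  kept as-is: 6 5 9 1 1 → sum 22
Total = 27 + 22 = 49.
Check digit = (10 − (49 mod 10)) mod 10 = 1.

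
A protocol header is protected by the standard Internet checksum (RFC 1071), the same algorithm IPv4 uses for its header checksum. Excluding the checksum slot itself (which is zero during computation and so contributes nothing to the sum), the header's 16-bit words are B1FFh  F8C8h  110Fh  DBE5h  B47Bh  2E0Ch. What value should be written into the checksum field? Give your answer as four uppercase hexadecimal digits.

One's-complement addition (fold any carry out of bit 15 back into bit 0):
  0xB1FF + 0xF8C8 = 0x1AAC7 → wrap carry → 0xAAC8
  0xAAC8 + 0x110F = 0x0BBD7
  0xBBD7 + 0xDBE5 = 0x197BC → wrap carry → 0x97BD
  0x97BD + 0xB47B = 0x14C38 → wrap carry → 0x4C39
  0x4C39 + 0x2E0C = 0x07A45
One's-complement sum = 0x7A45.
Checksum = ~0x7A45 & 0xFFFF = 0x85BA.

85BA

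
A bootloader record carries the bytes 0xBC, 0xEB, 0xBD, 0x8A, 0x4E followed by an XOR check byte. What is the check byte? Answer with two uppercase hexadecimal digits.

XOR the bytes together:
  start with 0xBC
  0xBC ⊕ 0xEB = 0x57
  0x57 ⊕ 0xBD = 0xEA
  0xEA ⊕ 0x8A = 0x60
  0x60 ⊕ 0x4E = 0x2E

2E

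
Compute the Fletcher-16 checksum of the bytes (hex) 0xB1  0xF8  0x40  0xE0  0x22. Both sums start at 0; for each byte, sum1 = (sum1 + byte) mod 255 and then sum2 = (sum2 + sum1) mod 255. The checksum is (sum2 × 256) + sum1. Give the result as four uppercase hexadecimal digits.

Running sums (mod 255):
  after byte 0 (0xB1): sum1=177, sum2=177
  after byte 1 (0xF8): sum1=170, sum2=92
  after byte 2 (0x40): sum1=234, sum2=71
  after byte 3 (0xE0): sum1=203, sum2=19
  after byte 4 (0x22): sum1=237, sum2=1
Checksum = sum2·256 + sum1 = 1·256 + 237 = 493 = 0x01ED.

01ED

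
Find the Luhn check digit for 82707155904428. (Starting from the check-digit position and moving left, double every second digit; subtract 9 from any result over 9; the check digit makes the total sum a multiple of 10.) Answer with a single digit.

6

Partial digits right→left: 8 2 4 4 0 9 5 5 1 7 0 7 2 8
Double every second digit counting from the check-digit position (so the 1st, 3rd, 5th, ... of the partial from the right).
  doubled (with −9 where >9): 7 8 0 1 2 0 4 → sum 22
  kept as-is: 2 4 9 5 7 7 8 → sum 42
Total = 22 + 42 = 64.
Check digit = (10 − (64 mod 10)) mod 10 = 6.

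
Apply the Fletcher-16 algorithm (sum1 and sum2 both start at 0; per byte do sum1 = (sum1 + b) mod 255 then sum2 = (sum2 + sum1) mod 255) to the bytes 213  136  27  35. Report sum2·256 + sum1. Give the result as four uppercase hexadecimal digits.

4A9C

Running sums (mod 255):
  after byte 0 (213): sum1=213, sum2=213
  after byte 1 (136): sum1=94, sum2=52
  after byte 2 (27): sum1=121, sum2=173
  after byte 3 (35): sum1=156, sum2=74
Checksum = sum2·256 + sum1 = 74·256 + 156 = 19100 = 0x4A9C.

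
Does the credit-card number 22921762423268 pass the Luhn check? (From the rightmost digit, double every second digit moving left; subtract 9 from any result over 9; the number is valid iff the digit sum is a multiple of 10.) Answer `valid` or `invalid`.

valid

From the right, keep odd positions and double even positions (subtract 9 from any doubled value over 9):
  doubled (positions 2,4,...): 3 6 8 3 2 9 4 → sum 35
  kept (positions 1,3,...): 8 2 2 2 7 2 2 → sum 25
Total = 60.
60 mod 10 = 0, so the number is valid.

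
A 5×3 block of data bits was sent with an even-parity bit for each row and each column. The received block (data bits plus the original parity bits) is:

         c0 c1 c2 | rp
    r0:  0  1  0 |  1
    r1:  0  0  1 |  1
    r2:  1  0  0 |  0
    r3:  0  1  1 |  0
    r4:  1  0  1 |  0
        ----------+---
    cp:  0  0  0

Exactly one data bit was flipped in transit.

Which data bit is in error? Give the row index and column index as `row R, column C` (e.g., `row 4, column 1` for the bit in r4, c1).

Recompute each row's even parity and compare to rp:
  r0: data parity 1, sent rp 1 → ok
  r1: data parity 1, sent rp 1 → ok
  r2: data parity 1, sent rp 0 → mismatch
  r3: data parity 0, sent rp 0 → ok
  r4: data parity 0, sent rp 0 → ok
Recompute each column's even parity and compare to cp:
  c0: data parity 0, sent cp 0 → ok
  c1: data parity 0, sent cp 0 → ok
  c2: data parity 1, sent cp 0 → mismatch
Exactly one row (r2) and one column (c2) fail → the flipped bit is at their intersection.

row 2, column 2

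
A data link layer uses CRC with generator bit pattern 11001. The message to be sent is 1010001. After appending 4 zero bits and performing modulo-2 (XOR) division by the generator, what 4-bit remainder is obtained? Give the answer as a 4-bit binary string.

Append 4 zeros: 10100010000. Divide by 11001 (XOR where the leading bit is 1):
  pos 0: 10100 XOR 11001 = 01101
  pos 1: 11010 XOR 11001 = 00011
  pos 4: 11100 XOR 11001 = 00101
  pos 6: 10100 XOR 11001 = 01101
Remainder (last 4 bits) = 1101. This is the CRC / FCS.

1101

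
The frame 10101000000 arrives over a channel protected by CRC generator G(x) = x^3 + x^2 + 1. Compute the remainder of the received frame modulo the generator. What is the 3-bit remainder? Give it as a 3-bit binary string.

001

Modulo-2 division of 10101000000 by 1101:
  pos 0: 1010 XOR 1101 = 0111
  pos 1: 1111 XOR 1101 = 0010
  pos 3: 1000 XOR 1101 = 0101
  pos 4: 1010 XOR 1101 = 0111
  pos 5: 1110 XOR 1101 = 0011
  pos 7: 1100 XOR 1101 = 0001
Remainder = 001 (nonzero — an error is detected).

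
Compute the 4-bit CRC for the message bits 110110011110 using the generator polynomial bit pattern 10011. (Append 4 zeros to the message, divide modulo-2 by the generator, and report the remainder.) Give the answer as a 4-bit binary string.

Append 4 zeros: 1101100111100000. Divide by 10011 (XOR where the leading bit is 1):
  pos 0: 11011 XOR 10011 = 01000
  pos 1: 10000 XOR 10011 = 00011
  pos 4: 11011 XOR 10011 = 01000
  pos 5: 10001 XOR 10011 = 00010
  pos 8: 10100 XOR 10011 = 00111
  pos 10: 11100 XOR 10011 = 01111
  pos 11: 11110 XOR 10011 = 01101
Remainder (last 4 bits) = 1101. This is the CRC / FCS.

1101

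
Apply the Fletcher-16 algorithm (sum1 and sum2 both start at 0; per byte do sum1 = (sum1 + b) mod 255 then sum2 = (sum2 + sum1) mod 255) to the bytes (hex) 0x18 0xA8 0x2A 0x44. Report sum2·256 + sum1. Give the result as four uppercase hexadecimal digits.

Running sums (mod 255):
  after byte 0 (0x18): sum1=24, sum2=24
  after byte 1 (0xA8): sum1=192, sum2=216
  after byte 2 (0x2A): sum1=234, sum2=195
  after byte 3 (0x44): sum1=47, sum2=242
Checksum = sum2·256 + sum1 = 242·256 + 47 = 61999 = 0xF22F.

F22F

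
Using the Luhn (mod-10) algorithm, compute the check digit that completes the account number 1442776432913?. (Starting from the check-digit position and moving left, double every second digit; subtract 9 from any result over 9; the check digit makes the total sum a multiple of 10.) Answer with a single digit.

1

Partial digits right→left: 3 1 9 2 3 4 6 7 7 2 4 4 1
Double every second digit counting from the check-digit position (so the 1st, 3rd, 5th, ... of the partial from the right).
  doubled (with −9 where >9): 6 9 6 3 5 8 2 → sum 39
  kept as-is: 1 2 4 7 2 4 → sum 20
Total = 39 + 20 = 59.
Check digit = (10 − (59 mod 10)) mod 10 = 1.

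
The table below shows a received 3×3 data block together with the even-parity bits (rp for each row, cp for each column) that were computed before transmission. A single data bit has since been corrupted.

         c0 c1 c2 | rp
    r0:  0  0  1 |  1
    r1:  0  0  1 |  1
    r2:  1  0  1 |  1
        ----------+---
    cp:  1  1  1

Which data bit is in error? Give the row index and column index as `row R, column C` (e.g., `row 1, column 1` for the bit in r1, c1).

Recompute each row's even parity and compare to rp:
  r0: data parity 1, sent rp 1 → ok
  r1: data parity 1, sent rp 1 → ok
  r2: data parity 0, sent rp 1 → mismatch
Recompute each column's even parity and compare to cp:
  c0: data parity 1, sent cp 1 → ok
  c1: data parity 0, sent cp 1 → mismatch
  c2: data parity 1, sent cp 1 → ok
Exactly one row (r2) and one column (c1) fail → the flipped bit is at their intersection.

row 2, column 1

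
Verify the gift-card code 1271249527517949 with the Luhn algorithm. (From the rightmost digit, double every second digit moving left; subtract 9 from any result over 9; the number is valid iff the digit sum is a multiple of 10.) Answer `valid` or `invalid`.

From the right, keep odd positions and double even positions (subtract 9 from any doubled value over 9):
  doubled (positions 2,4,...): 8 5 1 4 9 4 5 2 → sum 38
  kept (positions 1,3,...): 9 9 1 7 5 4 1 2 → sum 38
Total = 76.
76 mod 10 = 6, so the number is invalid.

invalid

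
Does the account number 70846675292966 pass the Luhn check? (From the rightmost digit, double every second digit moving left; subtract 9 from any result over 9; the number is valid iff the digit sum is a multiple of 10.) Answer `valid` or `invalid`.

valid

From the right, keep odd positions and double even positions (subtract 9 from any doubled value over 9):
  doubled (positions 2,4,...): 3 4 4 5 3 7 5 → sum 31
  kept (positions 1,3,...): 6 9 9 5 6 4 0 → sum 39
Total = 70.
70 mod 10 = 0, so the number is valid.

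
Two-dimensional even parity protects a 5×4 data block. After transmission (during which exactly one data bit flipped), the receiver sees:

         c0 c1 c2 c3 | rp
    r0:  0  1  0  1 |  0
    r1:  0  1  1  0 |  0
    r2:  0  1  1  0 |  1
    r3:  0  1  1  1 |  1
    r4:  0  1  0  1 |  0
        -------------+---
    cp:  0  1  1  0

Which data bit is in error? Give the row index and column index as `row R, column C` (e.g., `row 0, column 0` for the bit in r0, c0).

Recompute each row's even parity and compare to rp:
  r0: data parity 0, sent rp 0 → ok
  r1: data parity 0, sent rp 0 → ok
  r2: data parity 0, sent rp 1 → mismatch
  r3: data parity 1, sent rp 1 → ok
  r4: data parity 0, sent rp 0 → ok
Recompute each column's even parity and compare to cp:
  c0: data parity 0, sent cp 0 → ok
  c1: data parity 1, sent cp 1 → ok
  c2: data parity 1, sent cp 1 → ok
  c3: data parity 1, sent cp 0 → mismatch
Exactly one row (r2) and one column (c3) fail → the flipped bit is at their intersection.

row 2, column 3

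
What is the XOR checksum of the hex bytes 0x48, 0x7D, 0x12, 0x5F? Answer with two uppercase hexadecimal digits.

XOR the bytes together:
  start with 0x48
  0x48 ⊕ 0x7D = 0x35
  0x35 ⊕ 0x12 = 0x27
  0x27 ⊕ 0x5F = 0x78

78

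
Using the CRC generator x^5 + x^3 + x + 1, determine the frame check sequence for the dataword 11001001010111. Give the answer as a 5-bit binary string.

10010

Append 5 zeros: 1100100101011100000. Divide by 101011 (XOR where the leading bit is 1):
  pos 0: 110010 XOR 101011 = 011001
  pos 1: 110010 XOR 101011 = 011001
  pos 2: 110011 XOR 101011 = 011000
  pos 3: 110000 XOR 101011 = 011011
  pos 4: 110111 XOR 101011 = 011100
  pos 5: 111000 XOR 101011 = 010011
  pos 6: 100111 XOR 101011 = 001100
  pos 8: 110011 XOR 101011 = 011000
  pos 9: 110000 XOR 101011 = 011011
  pos 10: 110110 XOR 101011 = 011101
  pos 11: 111010 XOR 101011 = 010001
  pos 12: 100010 XOR 101011 = 001001
Remainder (last 5 bits) = 10010. This is the CRC / FCS.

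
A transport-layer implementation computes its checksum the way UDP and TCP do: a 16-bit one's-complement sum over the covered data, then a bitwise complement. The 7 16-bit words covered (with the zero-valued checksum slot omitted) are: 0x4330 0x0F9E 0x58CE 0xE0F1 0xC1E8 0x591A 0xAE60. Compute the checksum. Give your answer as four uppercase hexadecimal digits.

AA0D

One's-complement addition (fold any carry out of bit 15 back into bit 0):
  0x4330 + 0x0F9E = 0x052CE
  0x52CE + 0x58CE = 0x0AB9C
  0xAB9C + 0xE0F1 = 0x18C8D → wrap carry → 0x8C8E
  0x8C8E + 0xC1E8 = 0x14E76 → wrap carry → 0x4E77
  0x4E77 + 0x591A = 0x0A791
  0xA791 + 0xAE60 = 0x155F1 → wrap carry → 0x55F2
One's-complement sum = 0x55F2.
Checksum = ~0x55F2 & 0xFFFF = 0xAA0D.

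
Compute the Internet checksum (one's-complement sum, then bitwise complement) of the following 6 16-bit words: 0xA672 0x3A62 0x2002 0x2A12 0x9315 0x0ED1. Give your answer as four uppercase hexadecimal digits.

3330

One's-complement addition (fold any carry out of bit 15 back into bit 0):
  0xA672 + 0x3A62 = 0x0E0D4
  0xE0D4 + 0x2002 = 0x100D6 → wrap carry → 0x00D7
  0x00D7 + 0x2A12 = 0x02AE9
  0x2AE9 + 0x9315 = 0x0BDFE
  0xBDFE + 0x0ED1 = 0x0CCCF
One's-complement sum = 0xCCCF.
Checksum = ~0xCCCF & 0xFFFF = 0x3330.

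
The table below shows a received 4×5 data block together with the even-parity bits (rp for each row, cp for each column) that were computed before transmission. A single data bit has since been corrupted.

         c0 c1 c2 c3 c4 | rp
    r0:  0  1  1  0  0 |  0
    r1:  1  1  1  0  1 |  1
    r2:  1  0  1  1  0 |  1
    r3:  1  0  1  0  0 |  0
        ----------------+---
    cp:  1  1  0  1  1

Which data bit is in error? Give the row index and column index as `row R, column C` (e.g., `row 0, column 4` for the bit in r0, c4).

row 1, column 1

Recompute each row's even parity and compare to rp:
  r0: data parity 0, sent rp 0 → ok
  r1: data parity 0, sent rp 1 → mismatch
  r2: data parity 1, sent rp 1 → ok
  r3: data parity 0, sent rp 0 → ok
Recompute each column's even parity and compare to cp:
  c0: data parity 1, sent cp 1 → ok
  c1: data parity 0, sent cp 1 → mismatch
  c2: data parity 0, sent cp 0 → ok
  c3: data parity 1, sent cp 1 → ok
  c4: data parity 1, sent cp 1 → ok
Exactly one row (r1) and one column (c1) fail → the flipped bit is at their intersection.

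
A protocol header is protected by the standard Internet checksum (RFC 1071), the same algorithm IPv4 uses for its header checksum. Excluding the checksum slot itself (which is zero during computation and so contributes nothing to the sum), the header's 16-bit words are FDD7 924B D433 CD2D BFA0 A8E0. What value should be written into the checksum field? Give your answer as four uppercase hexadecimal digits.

One's-complement addition (fold any carry out of bit 15 back into bit 0):
  0xFDD7 + 0x924B = 0x19022 → wrap carry → 0x9023
  0x9023 + 0xD433 = 0x16456 → wrap carry → 0x6457
  0x6457 + 0xCD2D = 0x13184 → wrap carry → 0x3185
  0x3185 + 0xBFA0 = 0x0F125
  0xF125 + 0xA8E0 = 0x19A05 → wrap carry → 0x9A06
One's-complement sum = 0x9A06.
Checksum = ~0x9A06 & 0xFFFF = 0x65F9.

65F9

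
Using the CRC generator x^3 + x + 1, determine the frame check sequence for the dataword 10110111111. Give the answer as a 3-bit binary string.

Append 3 zeros: 10110111111000. Divide by 1011 (XOR where the leading bit is 1):
  pos 0: 1011 XOR 1011 = 0000
  pos 5: 1111 XOR 1011 = 0100
  pos 6: 1001 XOR 1011 = 0010
  pos 8: 1010 XOR 1011 = 0001
Remainder (last 3 bits) = 100. This is the CRC / FCS.

100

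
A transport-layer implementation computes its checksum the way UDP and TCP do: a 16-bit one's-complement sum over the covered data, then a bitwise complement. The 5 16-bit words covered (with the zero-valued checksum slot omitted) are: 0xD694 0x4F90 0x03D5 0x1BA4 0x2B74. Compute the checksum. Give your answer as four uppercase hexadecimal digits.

8EED

One's-complement addition (fold any carry out of bit 15 back into bit 0):
  0xD694 + 0x4F90 = 0x12624 → wrap carry → 0x2625
  0x2625 + 0x03D5 = 0x029FA
  0x29FA + 0x1BA4 = 0x0459E
  0x459E + 0x2B74 = 0x07112
One's-complement sum = 0x7112.
Checksum = ~0x7112 & 0xFFFF = 0x8EED.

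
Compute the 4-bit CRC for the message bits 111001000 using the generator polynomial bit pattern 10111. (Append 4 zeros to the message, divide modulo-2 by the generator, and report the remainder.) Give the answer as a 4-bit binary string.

0000

Append 4 zeros: 1110010000000. Divide by 10111 (XOR where the leading bit is 1):
  pos 0: 11100 XOR 10111 = 01011
  pos 1: 10111 XOR 10111 = 00000
Remainder (last 4 bits) = 0000. This is the CRC / FCS.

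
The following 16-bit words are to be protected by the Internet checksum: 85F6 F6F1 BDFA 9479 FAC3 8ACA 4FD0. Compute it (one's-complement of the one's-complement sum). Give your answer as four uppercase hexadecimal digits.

5B44

One's-complement addition (fold any carry out of bit 15 back into bit 0):
  0x85F6 + 0xF6F1 = 0x17CE7 → wrap carry → 0x7CE8
  0x7CE8 + 0xBDFA = 0x13AE2 → wrap carry → 0x3AE3
  0x3AE3 + 0x9479 = 0x0CF5C
  0xCF5C + 0xFAC3 = 0x1CA1F → wrap carry → 0xCA20
  0xCA20 + 0x8ACA = 0x154EA → wrap carry → 0x54EB
  0x54EB + 0x4FD0 = 0x0A4BB
One's-complement sum = 0xA4BB.
Checksum = ~0xA4BB & 0xFFFF = 0x5B44.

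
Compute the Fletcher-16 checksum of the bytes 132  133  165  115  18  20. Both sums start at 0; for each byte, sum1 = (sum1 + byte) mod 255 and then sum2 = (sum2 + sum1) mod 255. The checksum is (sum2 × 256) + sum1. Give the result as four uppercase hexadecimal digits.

DF49

Running sums (mod 255):
  after byte 0 (132): sum1=132, sum2=132
  after byte 1 (133): sum1=10, sum2=142
  after byte 2 (165): sum1=175, sum2=62
  after byte 3 (115): sum1=35, sum2=97
  after byte 4 (18): sum1=53, sum2=150
  after byte 5 (20): sum1=73, sum2=223
Checksum = sum2·256 + sum1 = 223·256 + 73 = 57161 = 0xDF49.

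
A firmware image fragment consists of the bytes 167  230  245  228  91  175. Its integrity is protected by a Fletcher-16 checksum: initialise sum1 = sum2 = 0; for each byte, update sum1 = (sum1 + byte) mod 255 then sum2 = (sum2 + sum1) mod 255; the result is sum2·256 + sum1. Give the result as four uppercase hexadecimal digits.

5D74

Running sums (mod 255):
  after byte 0 (167): sum1=167, sum2=167
  after byte 1 (230): sum1=142, sum2=54
  after byte 2 (245): sum1=132, sum2=186
  after byte 3 (228): sum1=105, sum2=36
  after byte 4 (91): sum1=196, sum2=232
  after byte 5 (175): sum1=116, sum2=93
Checksum = sum2·256 + sum1 = 93·256 + 116 = 23924 = 0x5D74.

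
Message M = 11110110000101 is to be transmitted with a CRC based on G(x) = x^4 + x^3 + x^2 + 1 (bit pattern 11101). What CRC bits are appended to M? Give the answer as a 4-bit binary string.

0110

Append 4 zeros: 111101100001010000. Divide by 11101 (XOR where the leading bit is 1):
  pos 0: 11110 XOR 11101 = 00011
  pos 3: 11110 XOR 11101 = 00011
  pos 6: 11000 XOR 11101 = 00101
  pos 8: 10110 XOR 11101 = 01011
  pos 9: 10111 XOR 11101 = 01010
  pos 10: 10100 XOR 11101 = 01001
  pos 11: 10010 XOR 11101 = 01111
  pos 12: 11110 XOR 11101 = 00011
Remainder (last 4 bits) = 0110. This is the CRC / FCS.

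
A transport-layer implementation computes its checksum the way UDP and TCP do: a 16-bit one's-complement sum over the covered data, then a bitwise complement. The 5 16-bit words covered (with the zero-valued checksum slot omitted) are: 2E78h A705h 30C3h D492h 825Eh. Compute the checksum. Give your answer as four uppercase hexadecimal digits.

One's-complement addition (fold any carry out of bit 15 back into bit 0):
  0x2E78 + 0xA705 = 0x0D57D
  0xD57D + 0x30C3 = 0x10640 → wrap carry → 0x0641
  0x0641 + 0xD492 = 0x0DAD3
  0xDAD3 + 0x825E = 0x15D31 → wrap carry → 0x5D32
One's-complement sum = 0x5D32.
Checksum = ~0x5D32 & 0xFFFF = 0xA2CD.

A2CD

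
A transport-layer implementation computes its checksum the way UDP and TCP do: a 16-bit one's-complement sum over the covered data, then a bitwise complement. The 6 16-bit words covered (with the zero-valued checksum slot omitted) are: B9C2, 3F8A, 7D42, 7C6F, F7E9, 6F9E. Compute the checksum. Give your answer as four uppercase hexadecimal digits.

A578

One's-complement addition (fold any carry out of bit 15 back into bit 0):
  0xB9C2 + 0x3F8A = 0x0F94C
  0xF94C + 0x7D42 = 0x1768E → wrap carry → 0x768F
  0x768F + 0x7C6F = 0x0F2FE
  0xF2FE + 0xF7E9 = 0x1EAE7 → wrap carry → 0xEAE8
  0xEAE8 + 0x6F9E = 0x15A86 → wrap carry → 0x5A87
One's-complement sum = 0x5A87.
Checksum = ~0x5A87 & 0xFFFF = 0xA578.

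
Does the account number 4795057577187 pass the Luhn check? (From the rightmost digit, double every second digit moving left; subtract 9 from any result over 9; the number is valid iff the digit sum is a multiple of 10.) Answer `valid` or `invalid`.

From the right, keep odd positions and double even positions (subtract 9 from any doubled value over 9):
  doubled (positions 2,4,...): 7 5 1 1 1 5 → sum 20
  kept (positions 1,3,...): 7 1 7 7 0 9 4 → sum 35
Total = 55.
55 mod 10 = 5, so the number is invalid.

invalid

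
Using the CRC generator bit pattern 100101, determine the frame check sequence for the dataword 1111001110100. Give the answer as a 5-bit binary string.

Append 5 zeros: 111100111010000000. Divide by 100101 (XOR where the leading bit is 1):
  pos 0: 111100 XOR 100101 = 011001
  pos 1: 110011 XOR 100101 = 010110
  pos 2: 101101 XOR 100101 = 001000
  pos 4: 100010 XOR 100101 = 000111
  pos 7: 111100 XOR 100101 = 011001
  pos 8: 110010 XOR 100101 = 010111
  pos 9: 101110 XOR 100101 = 001011
  pos 11: 101100 XOR 100101 = 001001
Remainder (last 5 bits) = 10010. This is the CRC / FCS.

10010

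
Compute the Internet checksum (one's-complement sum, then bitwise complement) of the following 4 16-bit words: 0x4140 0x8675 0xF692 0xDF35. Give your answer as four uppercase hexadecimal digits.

6281

One's-complement addition (fold any carry out of bit 15 back into bit 0):
  0x4140 + 0x8675 = 0x0C7B5
  0xC7B5 + 0xF692 = 0x1BE47 → wrap carry → 0xBE48
  0xBE48 + 0xDF35 = 0x19D7D → wrap carry → 0x9D7E
One's-complement sum = 0x9D7E.
Checksum = ~0x9D7E & 0xFFFF = 0x6281.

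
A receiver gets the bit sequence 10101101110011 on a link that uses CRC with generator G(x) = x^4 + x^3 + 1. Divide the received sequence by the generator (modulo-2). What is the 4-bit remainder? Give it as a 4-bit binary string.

Modulo-2 division of 10101101110011 by 11001:
  pos 0: 10101 XOR 11001 = 01100
  pos 1: 11001 XOR 11001 = 00000
  pos 7: 11100 XOR 11001 = 00101
  pos 9: 10111 XOR 11001 = 01110
Remainder = 1110 (nonzero — an error is detected).

1110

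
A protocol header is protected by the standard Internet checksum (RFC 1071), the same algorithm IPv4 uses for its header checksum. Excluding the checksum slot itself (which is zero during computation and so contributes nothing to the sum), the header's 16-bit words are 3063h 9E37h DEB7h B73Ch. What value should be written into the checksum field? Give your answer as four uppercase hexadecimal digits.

One's-complement addition (fold any carry out of bit 15 back into bit 0):
  0x3063 + 0x9E37 = 0x0CE9A
  0xCE9A + 0xDEB7 = 0x1AD51 → wrap carry → 0xAD52
  0xAD52 + 0xB73C = 0x1648E → wrap carry → 0x648F
One's-complement sum = 0x648F.
Checksum = ~0x648F & 0xFFFF = 0x9B70.

9B70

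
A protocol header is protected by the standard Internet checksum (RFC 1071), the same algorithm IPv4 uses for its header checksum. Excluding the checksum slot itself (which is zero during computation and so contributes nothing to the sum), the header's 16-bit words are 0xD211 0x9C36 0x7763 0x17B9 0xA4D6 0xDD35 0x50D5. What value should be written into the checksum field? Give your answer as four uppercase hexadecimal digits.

One's-complement addition (fold any carry out of bit 15 back into bit 0):
  0xD211 + 0x9C36 = 0x16E47 → wrap carry → 0x6E48
  0x6E48 + 0x7763 = 0x0E5AB
  0xE5AB + 0x17B9 = 0x0FD64
  0xFD64 + 0xA4D6 = 0x1A23A → wrap carry → 0xA23B
  0xA23B + 0xDD35 = 0x17F70 → wrap carry → 0x7F71
  0x7F71 + 0x50D5 = 0x0D046
One's-complement sum = 0xD046.
Checksum = ~0xD046 & 0xFFFF = 0x2FB9.

2FB9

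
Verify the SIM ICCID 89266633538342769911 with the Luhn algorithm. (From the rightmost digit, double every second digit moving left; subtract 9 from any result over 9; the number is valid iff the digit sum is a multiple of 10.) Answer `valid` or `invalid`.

From the right, keep odd positions and double even positions (subtract 9 from any doubled value over 9):
  doubled (positions 2,4,...): 2 9 5 8 7 1 6 3 4 7 → sum 52
  kept (positions 1,3,...): 1 9 6 2 3 3 3 6 6 9 → sum 48
Total = 100.
100 mod 10 = 0, so the number is valid.

valid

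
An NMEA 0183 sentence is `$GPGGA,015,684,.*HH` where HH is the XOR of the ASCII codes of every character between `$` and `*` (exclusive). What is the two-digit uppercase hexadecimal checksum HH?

5A

XOR the ASCII codes of the payload characters:
  'G' = 0x47 → acc = 0x47
  'P' = 0x50 → acc = 0x17
  'G' = 0x47 → acc = 0x50
  'G' = 0x47 → acc = 0x17
  'A' = 0x41 → acc = 0x56
  ',' = 0x2C → acc = 0x7A
  '0' = 0x30 → acc = 0x4A
  '1' = 0x31 → acc = 0x7B
  '5' = 0x35 → acc = 0x4E
  ',' = 0x2C → acc = 0x62
  '6' = 0x36 → acc = 0x54
  '8' = 0x38 → acc = 0x6C
  '4' = 0x34 → acc = 0x58
  ',' = 0x2C → acc = 0x74
  '.' = 0x2E → acc = 0x5A
Checksum = 0x5A.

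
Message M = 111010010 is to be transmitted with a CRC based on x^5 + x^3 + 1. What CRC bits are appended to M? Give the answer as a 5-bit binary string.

01011

Append 5 zeros: 11101001000000. Divide by 101001 (XOR where the leading bit is 1):
  pos 0: 111010 XOR 101001 = 010011
  pos 1: 100110 XOR 101001 = 001111
  pos 3: 111110 XOR 101001 = 010111
  pos 4: 101110 XOR 101001 = 000111
  pos 7: 111000 XOR 101001 = 010001
  pos 8: 100010 XOR 101001 = 001011
Remainder (last 5 bits) = 01011. This is the CRC / FCS.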